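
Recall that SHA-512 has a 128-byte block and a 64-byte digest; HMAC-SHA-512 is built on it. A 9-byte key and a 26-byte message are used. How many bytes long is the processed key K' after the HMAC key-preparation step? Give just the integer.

128

Key is 9 ≤ 128 bytes, zero-padded: |K'| = 128.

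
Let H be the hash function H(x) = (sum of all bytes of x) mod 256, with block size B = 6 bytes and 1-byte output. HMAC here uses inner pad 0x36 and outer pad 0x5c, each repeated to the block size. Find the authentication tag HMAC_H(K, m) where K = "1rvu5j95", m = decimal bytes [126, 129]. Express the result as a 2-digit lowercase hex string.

4d

Key "1rvu5j95" = 31 72 76 75 35 6a 39 35 is 8 bytes > B = 6, so hash it first: H(key) = 9b, then zero-pad to 6 bytes: K' = 9b 00 00 00 00 00.
K' ⊕ ipad = ad 36 36 36 36 36.  K' ⊕ opad = c7 5c 5c 5c 5c 5c.
Inner input = (K'⊕ipad) ∥ m = ad 36 36 36 36 36 ∥ 7e 81.
Inner hash: sum = 173+54+54+54+54+54+126+129 = 698; mod 256 = 186 → ba.
Outer input = (K'⊕opad) ∥ inner = c7 5c 5c 5c 5c 5c ∥ ba.
Outer hash (tag): sum = 199+92+92+92+92+92+186 = 845; mod 256 = 77 → 4d.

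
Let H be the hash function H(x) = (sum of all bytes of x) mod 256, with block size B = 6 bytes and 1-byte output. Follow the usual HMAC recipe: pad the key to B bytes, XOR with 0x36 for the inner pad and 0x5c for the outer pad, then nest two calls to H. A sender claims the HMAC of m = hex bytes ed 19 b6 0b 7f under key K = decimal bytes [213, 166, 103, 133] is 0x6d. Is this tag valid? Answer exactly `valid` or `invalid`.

Key decimal bytes [213, 166, 103, 133] = d5 a6 67 85 is 4 bytes ≤ B = 6; zero-pad to 6 bytes: K' = d5 a6 67 85 00 00.
K' ⊕ ipad = e3 90 51 b3 36 36; K' ⊕ opad = 89 fa 3b d9 5c 5c.
Inner hash: sum = 227+144+81+179+54+54+237+25+182+11+127 = 1321; mod 256 = 41 → 29.
Outer hash (recomputed tag): sum = 137+250+59+217+92+92+41 = 888; mod 256 = 120 → 78.
Recomputed tag = 78; claimed = 6d → mismatch.

invalid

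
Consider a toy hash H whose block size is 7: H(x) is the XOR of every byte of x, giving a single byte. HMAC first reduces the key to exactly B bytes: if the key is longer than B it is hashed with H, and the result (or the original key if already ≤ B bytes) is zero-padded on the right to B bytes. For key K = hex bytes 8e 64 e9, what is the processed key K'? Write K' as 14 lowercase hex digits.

Key hex bytes 8e 64 e9 is 3 bytes ≤ B = 7; zero-pad to 7 bytes: K' = 8e 64 e9 00 00 00 00.

8e64e900000000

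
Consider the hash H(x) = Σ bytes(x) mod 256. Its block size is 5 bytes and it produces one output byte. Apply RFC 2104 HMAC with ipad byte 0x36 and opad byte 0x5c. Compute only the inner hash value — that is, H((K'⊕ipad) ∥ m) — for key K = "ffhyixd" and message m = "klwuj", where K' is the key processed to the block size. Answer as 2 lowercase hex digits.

Key "ffhyixd" = 66 66 68 79 69 78 64 is 7 bytes > B = 5, so hash it first: H(key) = f2, then zero-pad to 5 bytes: K' = f2 00 00 00 00.
K' ⊕ ipad = c4 36 36 36 36.
Inner input = c4 36 36 36 36 ∥ 6b 6c 77 75 6a.
Inner hash: sum = 196+54+54+54+54+107+108+119+117+106 = 969; mod 256 = 201 → c9.

c9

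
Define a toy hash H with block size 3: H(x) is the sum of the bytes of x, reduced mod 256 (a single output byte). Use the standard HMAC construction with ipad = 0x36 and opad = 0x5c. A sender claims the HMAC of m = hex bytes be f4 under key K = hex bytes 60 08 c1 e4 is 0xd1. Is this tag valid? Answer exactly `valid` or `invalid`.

Key hex bytes 60 08 c1 e4 is 4 bytes > B = 3, so hash it first: H(key) = 0d, then zero-pad to 3 bytes: K' = 0d 00 00.
K' ⊕ ipad = 3b 36 36; K' ⊕ opad = 51 5c 5c.
Inner hash: sum = 59+54+54+190+244 = 601; mod 256 = 89 → 59.
Outer hash (recomputed tag): sum = 81+92+92+89 = 354; mod 256 = 98 → 62.
Recomputed tag = 62; claimed = d1 → mismatch.

invalid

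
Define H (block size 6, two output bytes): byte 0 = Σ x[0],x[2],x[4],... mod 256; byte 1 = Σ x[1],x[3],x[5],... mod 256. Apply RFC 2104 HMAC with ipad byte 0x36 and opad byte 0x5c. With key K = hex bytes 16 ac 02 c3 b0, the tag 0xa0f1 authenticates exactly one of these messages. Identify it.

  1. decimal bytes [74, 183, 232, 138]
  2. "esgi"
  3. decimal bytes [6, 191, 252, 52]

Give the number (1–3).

Key hex bytes 16 ac 02 c3 b0 is 5 bytes ≤ B = 6; zero-pad to 6 bytes: K' = 16 ac 02 c3 b0 00.
K' ⊕ ipad = 20 9a 34 f5 86 36; K' ⊕ opad = 4a f0 5e 9f ec 5c.
m1: inner = H(20 9a 34 f5 86 36 4a b7 e8 8a) = 0c 06; tag = H(4a f0 5e 9f ec 5c 0c 06) = a0f1 ← matches
m2: inner = H(20 9a 34 f5 86 36 65 73 67 69) = a6 a1; tag = H(4a f0 5e 9f ec 5c a6 a1) = 3a8c
m3: inner = H(20 9a 34 f5 86 36 06 bf fc 34) = dc b8; tag = H(4a f0 5e 9f ec 5c dc b8) = 70a3

1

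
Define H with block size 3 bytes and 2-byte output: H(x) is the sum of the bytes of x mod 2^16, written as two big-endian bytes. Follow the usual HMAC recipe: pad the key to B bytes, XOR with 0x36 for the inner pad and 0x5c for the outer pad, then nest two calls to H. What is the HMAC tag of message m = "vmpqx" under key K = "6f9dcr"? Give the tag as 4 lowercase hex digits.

01ec

Key "6f9dcr" = 36 66 39 64 63 72 is 6 bytes > B = 3, so hash it first: H(key) = 02 0e, then zero-pad to 3 bytes: K' = 02 0e 00.
K' ⊕ ipad = 34 38 36.  K' ⊕ opad = 5e 52 5c.
Inner input = (K'⊕ipad) ∥ m = 34 38 36 ∥ 76 6d 70 71 78.
Inner hash: sum = 52+56+54+118+109+112+113+120 = 734 → 02 de.
Outer input = (K'⊕opad) ∥ inner = 5e 52 5c ∥ 02 de.
Outer hash (tag): sum = 94+82+92+2+222 = 492 → 01 ec.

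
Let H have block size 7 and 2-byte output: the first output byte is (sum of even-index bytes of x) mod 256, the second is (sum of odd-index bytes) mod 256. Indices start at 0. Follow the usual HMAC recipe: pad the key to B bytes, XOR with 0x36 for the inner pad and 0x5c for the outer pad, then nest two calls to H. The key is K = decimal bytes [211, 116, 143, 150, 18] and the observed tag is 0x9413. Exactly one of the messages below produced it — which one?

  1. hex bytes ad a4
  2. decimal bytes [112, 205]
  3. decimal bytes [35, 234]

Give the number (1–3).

Key decimal bytes [211, 116, 143, 150, 18] = d3 74 8f 96 12 is 5 bytes ≤ B = 7; zero-pad to 7 bytes: K' = d3 74 8f 96 12 00 00.
K' ⊕ ipad = e5 42 b9 a0 24 36 36; K' ⊕ opad = 8f 28 d3 ca 4e 5c 5c.
m1: inner = H(e5 42 b9 a0 24 36 36 ad a4) = 9c c5; tag = H(8f 28 d3 ca 4e 5c 5c 9c c5) = d1ea
m2: inner = H(e5 42 b9 a0 24 36 36 70 cd) = c5 88; tag = H(8f 28 d3 ca 4e 5c 5c c5 88) = 9413 ← matches
m3: inner = H(e5 42 b9 a0 24 36 36 23 ea) = e2 3b; tag = H(8f 28 d3 ca 4e 5c 5c e2 3b) = 4730

2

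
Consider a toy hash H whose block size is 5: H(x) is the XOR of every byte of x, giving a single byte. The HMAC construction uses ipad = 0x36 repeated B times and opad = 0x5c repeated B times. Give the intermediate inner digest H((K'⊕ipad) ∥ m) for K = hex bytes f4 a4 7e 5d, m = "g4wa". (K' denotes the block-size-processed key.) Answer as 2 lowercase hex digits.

00

Key hex bytes f4 a4 7e 5d is 4 bytes ≤ B = 5; zero-pad to 5 bytes: K' = f4 a4 7e 5d 00.
K' ⊕ ipad = c2 92 48 6b 36.
Inner input = c2 92 48 6b 36 ∥ 67 34 77 61.
Inner hash: XOR c2⊕92⊕48⊕6b⊕36⊕67⊕34⊕77⊕61 = 00.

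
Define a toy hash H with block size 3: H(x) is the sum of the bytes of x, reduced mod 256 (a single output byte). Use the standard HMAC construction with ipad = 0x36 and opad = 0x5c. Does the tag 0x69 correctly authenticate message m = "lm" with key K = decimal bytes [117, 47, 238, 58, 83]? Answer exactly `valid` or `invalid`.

Key decimal bytes [117, 47, 238, 58, 83] = 75 2f ee 3a 53 is 5 bytes > B = 3, so hash it first: H(key) = 1f, then zero-pad to 3 bytes: K' = 1f 00 00.
K' ⊕ ipad = 29 36 36; K' ⊕ opad = 43 5c 5c.
Inner hash: sum = 41+54+54+108+109 = 366; mod 256 = 110 → 6e.
Outer hash (recomputed tag): sum = 67+92+92+110 = 361; mod 256 = 105 → 69.
Recomputed tag = 69; claimed = 69 → match.

valid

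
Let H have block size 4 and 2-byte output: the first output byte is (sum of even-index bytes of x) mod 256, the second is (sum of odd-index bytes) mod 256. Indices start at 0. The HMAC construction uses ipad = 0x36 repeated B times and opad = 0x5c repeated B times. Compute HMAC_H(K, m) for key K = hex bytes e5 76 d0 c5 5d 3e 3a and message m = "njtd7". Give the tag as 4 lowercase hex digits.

Key hex bytes e5 76 d0 c5 5d 3e 3a is 7 bytes > B = 4, so hash it first: H(key) = 4c 79, then zero-pad to 4 bytes: K' = 4c 79 00 00.
K' ⊕ ipad = 7a 4f 36 36.  K' ⊕ opad = 10 25 5c 5c.
Inner input = (K'⊕ipad) ∥ m = 7a 4f 36 36 ∥ 6e 6a 74 64 37.
Inner hash: even-index sum = 457 mod 256 = 201; odd-index sum = 339 mod 256 = 83 → c9 53.
Outer input = (K'⊕opad) ∥ inner = 10 25 5c 5c ∥ c9 53.
Outer hash (tag): even-index sum = 309 mod 256 = 53; odd-index sum = 212 mod 256 = 212 → 35 d4.

35d4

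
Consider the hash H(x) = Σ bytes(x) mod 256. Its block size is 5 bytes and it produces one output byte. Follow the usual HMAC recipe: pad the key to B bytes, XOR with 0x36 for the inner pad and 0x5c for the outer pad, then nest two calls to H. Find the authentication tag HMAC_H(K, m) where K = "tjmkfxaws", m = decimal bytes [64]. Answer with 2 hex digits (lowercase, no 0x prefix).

f4

Key "tjmkfxaws" = 74 6a 6d 6b 66 78 61 77 73 is 9 bytes > B = 5, so hash it first: H(key) = df, then zero-pad to 5 bytes: K' = df 00 00 00 00.
K' ⊕ ipad = e9 36 36 36 36.  K' ⊕ opad = 83 5c 5c 5c 5c.
Inner input = (K'⊕ipad) ∥ m = e9 36 36 36 36 ∥ 40.
Inner hash: sum = 233+54+54+54+54+64 = 513; mod 256 = 1 → 01.
Outer input = (K'⊕opad) ∥ inner = 83 5c 5c 5c 5c ∥ 01.
Outer hash (tag): sum = 131+92+92+92+92+1 = 500; mod 256 = 244 → f4.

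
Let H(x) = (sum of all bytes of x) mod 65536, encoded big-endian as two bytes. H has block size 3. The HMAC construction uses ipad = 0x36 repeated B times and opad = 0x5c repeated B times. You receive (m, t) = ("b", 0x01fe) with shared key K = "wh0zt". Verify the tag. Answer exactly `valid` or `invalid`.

invalid

Key "wh0zt" = 77 68 30 7a 74 is 5 bytes > B = 3, so hash it first: H(key) = 01 fd, then zero-pad to 3 bytes: K' = 01 fd 00.
K' ⊕ ipad = 37 cb 36; K' ⊕ opad = 5d a1 5c.
Inner hash: sum = 55+203+54+98 = 410 → 01 9a.
Outer hash (recomputed tag): sum = 93+161+92+1+154 = 501 → 01 f5.
Recomputed tag = 01f5; claimed = 01fe → mismatch.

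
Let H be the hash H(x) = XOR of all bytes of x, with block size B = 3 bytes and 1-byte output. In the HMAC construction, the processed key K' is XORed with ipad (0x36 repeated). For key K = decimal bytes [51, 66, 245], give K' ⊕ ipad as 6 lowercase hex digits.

Key decimal bytes [51, 66, 245] = 33 42 f5 is exactly B = 3 bytes: K' = 33 42 f5.
XOR each byte with 0x36: 33⊕36=05, 42⊕36=74, f5⊕36=c3.

0574c3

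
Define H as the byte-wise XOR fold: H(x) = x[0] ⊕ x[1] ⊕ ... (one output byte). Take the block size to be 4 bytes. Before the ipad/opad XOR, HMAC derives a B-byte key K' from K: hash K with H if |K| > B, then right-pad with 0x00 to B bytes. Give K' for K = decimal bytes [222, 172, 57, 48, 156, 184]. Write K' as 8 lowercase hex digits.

5f000000

|K| = 6 > B = 4, so first hash the key.
H(K): XOR de⊕ac⊕39⊕30⊕9c⊕b8 = 5f.
Zero-pad H(K) = 5f to 4 bytes: K' = 5f 00 00 00.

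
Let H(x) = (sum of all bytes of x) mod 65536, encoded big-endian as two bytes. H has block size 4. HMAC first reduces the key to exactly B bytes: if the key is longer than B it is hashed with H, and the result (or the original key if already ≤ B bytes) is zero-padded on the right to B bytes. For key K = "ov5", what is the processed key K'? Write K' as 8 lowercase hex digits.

6f763500

Key "ov5" = 6f 76 35 is 3 bytes ≤ B = 4; zero-pad to 4 bytes: K' = 6f 76 35 00.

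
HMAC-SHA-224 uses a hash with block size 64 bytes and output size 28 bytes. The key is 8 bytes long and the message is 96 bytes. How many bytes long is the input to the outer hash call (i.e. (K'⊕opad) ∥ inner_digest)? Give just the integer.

92

Key is 8 ≤ 64 bytes, zero-padded: |K'| = 64.
Outer input = (K'⊕opad) ∥ H(inner) → 64 + 28 = 92 bytes.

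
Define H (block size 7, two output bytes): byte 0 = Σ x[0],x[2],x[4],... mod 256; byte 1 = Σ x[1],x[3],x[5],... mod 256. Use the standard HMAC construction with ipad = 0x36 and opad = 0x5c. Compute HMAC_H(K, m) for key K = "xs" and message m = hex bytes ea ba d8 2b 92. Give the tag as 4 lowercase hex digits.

3dbc

Key "xs" = 78 73 is 2 bytes ≤ B = 7; zero-pad to 7 bytes: K' = 78 73 00 00 00 00 00.
K' ⊕ ipad = 4e 45 36 36 36 36 36.  K' ⊕ opad = 24 2f 5c 5c 5c 5c 5c.
Inner input = (K'⊕ipad) ∥ m = 4e 45 36 36 36 36 36 ∥ ea ba d8 2b 92.
Inner hash: even-index sum = 469 mod 256 = 213; odd-index sum = 773 mod 256 = 5 → d5 05.
Outer input = (K'⊕opad) ∥ inner = 24 2f 5c 5c 5c 5c 5c ∥ d5 05.
Outer hash (tag): even-index sum = 317 mod 256 = 61; odd-index sum = 444 mod 256 = 188 → 3d bc.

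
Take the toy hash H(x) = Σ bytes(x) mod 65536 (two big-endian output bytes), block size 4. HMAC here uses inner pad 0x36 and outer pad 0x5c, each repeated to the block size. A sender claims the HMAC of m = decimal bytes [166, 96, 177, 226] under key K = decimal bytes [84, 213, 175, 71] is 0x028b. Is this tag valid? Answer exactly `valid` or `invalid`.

valid

Key decimal bytes [84, 213, 175, 71] = 54 d5 af 47 is exactly B = 4 bytes: K' = 54 d5 af 47.
K' ⊕ ipad = 62 e3 99 71; K' ⊕ opad = 08 89 f3 1b.
Inner hash: sum = 98+227+153+113+166+96+177+226 = 1256 → 04 e8.
Outer hash (recomputed tag): sum = 8+137+243+27+4+232 = 651 → 02 8b.
Recomputed tag = 028b; claimed = 028b → match.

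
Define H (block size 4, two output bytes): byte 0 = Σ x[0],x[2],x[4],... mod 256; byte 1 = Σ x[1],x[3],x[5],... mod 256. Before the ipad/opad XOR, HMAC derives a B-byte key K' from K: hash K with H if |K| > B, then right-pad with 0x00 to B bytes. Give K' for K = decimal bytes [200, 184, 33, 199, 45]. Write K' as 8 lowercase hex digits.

167f0000

|K| = 5 > B = 4, so first hash the key.
H(K): even-index sum = 278 mod 256 = 22; odd-index sum = 383 mod 256 = 127 → 16 7f.
Zero-pad H(K) = 16 7f to 4 bytes: K' = 16 7f 00 00.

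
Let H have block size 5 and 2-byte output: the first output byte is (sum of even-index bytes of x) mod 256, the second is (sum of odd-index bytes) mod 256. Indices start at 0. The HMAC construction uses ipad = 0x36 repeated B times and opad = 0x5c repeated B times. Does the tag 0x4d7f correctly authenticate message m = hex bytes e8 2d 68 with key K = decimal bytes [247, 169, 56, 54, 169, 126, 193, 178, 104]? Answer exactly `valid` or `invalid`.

Key decimal bytes [247, 169, 56, 54, 169, 126, 193, 178, 104] = f7 a9 38 36 a9 7e c1 b2 68 is 9 bytes > B = 5, so hash it first: H(key) = 01 0f, then zero-pad to 5 bytes: K' = 01 0f 00 00 00.
K' ⊕ ipad = 37 39 36 36 36; K' ⊕ opad = 5d 53 5c 5c 5c.
Inner hash: even-index sum = 208 mod 256 = 208; odd-index sum = 447 mod 256 = 191 → d0 bf.
Outer hash (recomputed tag): even-index sum = 468 mod 256 = 212; odd-index sum = 383 mod 256 = 127 → d4 7f.
Recomputed tag = d47f; claimed = 4d7f → mismatch.

invalid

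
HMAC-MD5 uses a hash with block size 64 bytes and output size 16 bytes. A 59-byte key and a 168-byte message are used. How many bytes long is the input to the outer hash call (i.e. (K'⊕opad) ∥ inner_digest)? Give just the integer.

Key is 59 ≤ 64 bytes, zero-padded: |K'| = 64.
Outer input = (K'⊕opad) ∥ H(inner) → 64 + 16 = 80 bytes.

80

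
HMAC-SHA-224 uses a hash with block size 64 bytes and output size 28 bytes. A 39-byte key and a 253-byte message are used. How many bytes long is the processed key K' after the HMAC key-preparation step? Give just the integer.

Key is 39 ≤ 64 bytes, zero-padded: |K'| = 64.

64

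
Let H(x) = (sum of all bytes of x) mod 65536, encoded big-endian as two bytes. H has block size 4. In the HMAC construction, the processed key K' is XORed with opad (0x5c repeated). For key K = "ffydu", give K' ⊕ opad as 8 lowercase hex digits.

5e425c5c

Key "ffydu" = 66 66 79 64 75 is 5 bytes > B = 4, so hash it first: H(key) = 02 1e, then zero-pad to 4 bytes: K' = 02 1e 00 00.
XOR each byte with 0x5c: 02⊕5c=5e, 1e⊕5c=42, 00⊕5c=5c, 00⊕5c=5c.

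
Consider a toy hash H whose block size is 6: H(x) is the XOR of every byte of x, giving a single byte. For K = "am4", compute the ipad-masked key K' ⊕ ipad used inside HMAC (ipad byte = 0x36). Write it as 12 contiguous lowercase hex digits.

575b02363636

Key "am4" = 61 6d 34 is 3 bytes ≤ B = 6; zero-pad to 6 bytes: K' = 61 6d 34 00 00 00.
XOR each byte with 0x36: 61⊕36=57, 6d⊕36=5b, 34⊕36=02, 00⊕36=36, 00⊕36=36, 00⊕36=36.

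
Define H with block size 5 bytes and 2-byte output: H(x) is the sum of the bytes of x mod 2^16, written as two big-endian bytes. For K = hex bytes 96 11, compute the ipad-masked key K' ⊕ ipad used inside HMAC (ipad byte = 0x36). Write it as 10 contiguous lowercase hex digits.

Key hex bytes 96 11 is 2 bytes ≤ B = 5; zero-pad to 5 bytes: K' = 96 11 00 00 00.
XOR each byte with 0x36: 96⊕36=a0, 11⊕36=27, 00⊕36=36, 00⊕36=36, 00⊕36=36.

a027363636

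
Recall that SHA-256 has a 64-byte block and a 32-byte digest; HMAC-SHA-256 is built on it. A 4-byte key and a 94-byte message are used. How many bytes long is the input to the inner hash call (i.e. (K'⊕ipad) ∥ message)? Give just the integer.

Key is 4 ≤ 64 bytes, zero-padded: |K'| = 64.
Inner input = (K'⊕ipad) ∥ m → 64 + 94 = 158 bytes.

158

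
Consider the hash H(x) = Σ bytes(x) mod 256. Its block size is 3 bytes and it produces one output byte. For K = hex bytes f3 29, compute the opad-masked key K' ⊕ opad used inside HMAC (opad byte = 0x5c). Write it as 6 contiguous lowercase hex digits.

af755c

Key hex bytes f3 29 is 2 bytes ≤ B = 3; zero-pad to 3 bytes: K' = f3 29 00.
XOR each byte with 0x5c: f3⊕5c=af, 29⊕5c=75, 00⊕5c=5c.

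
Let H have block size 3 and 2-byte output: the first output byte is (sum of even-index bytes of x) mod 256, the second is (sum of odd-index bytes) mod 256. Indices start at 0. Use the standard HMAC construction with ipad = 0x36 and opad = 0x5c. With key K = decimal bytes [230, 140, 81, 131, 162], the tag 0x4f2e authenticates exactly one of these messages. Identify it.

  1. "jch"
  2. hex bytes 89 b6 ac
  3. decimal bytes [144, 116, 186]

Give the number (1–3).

2

Key decimal bytes [230, 140, 81, 131, 162] = e6 8c 51 83 a2 is 5 bytes > B = 3, so hash it first: H(key) = d9 0f, then zero-pad to 3 bytes: K' = d9 0f 00.
K' ⊕ ipad = ef 39 36; K' ⊕ opad = 85 53 5c.
m1: inner = H(ef 39 36 6a 63 68) = 88 0b; tag = H(85 53 5c 88 0b) = ecdb
m2: inner = H(ef 39 36 89 b6 ac) = db 6e; tag = H(85 53 5c db 6e) = 4f2e ← matches
m3: inner = H(ef 39 36 90 74 ba) = 99 83; tag = H(85 53 5c 99 83) = 64ec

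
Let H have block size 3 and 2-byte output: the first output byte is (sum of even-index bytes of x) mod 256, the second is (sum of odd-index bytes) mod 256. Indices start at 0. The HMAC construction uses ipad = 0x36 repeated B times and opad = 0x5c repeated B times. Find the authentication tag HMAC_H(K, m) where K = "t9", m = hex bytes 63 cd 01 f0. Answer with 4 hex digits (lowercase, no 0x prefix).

f79a

Key "t9" = 74 39 is 2 bytes ≤ B = 3; zero-pad to 3 bytes: K' = 74 39 00.
K' ⊕ ipad = 42 0f 36.  K' ⊕ opad = 28 65 5c.
Inner input = (K'⊕ipad) ∥ m = 42 0f 36 ∥ 63 cd 01 f0.
Inner hash: even-index sum = 565 mod 256 = 53; odd-index sum = 115 mod 256 = 115 → 35 73.
Outer input = (K'⊕opad) ∥ inner = 28 65 5c ∥ 35 73.
Outer hash (tag): even-index sum = 247 mod 256 = 247; odd-index sum = 154 mod 256 = 154 → f7 9a.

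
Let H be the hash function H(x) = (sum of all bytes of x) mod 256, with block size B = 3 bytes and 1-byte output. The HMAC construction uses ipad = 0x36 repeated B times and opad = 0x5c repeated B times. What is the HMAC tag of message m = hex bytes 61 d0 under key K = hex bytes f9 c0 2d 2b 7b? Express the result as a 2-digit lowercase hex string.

df

Key hex bytes f9 c0 2d 2b 7b is 5 bytes > B = 3, so hash it first: H(key) = 8c, then zero-pad to 3 bytes: K' = 8c 00 00.
K' ⊕ ipad = ba 36 36.  K' ⊕ opad = d0 5c 5c.
Inner input = (K'⊕ipad) ∥ m = ba 36 36 ∥ 61 d0.
Inner hash: sum = 186+54+54+97+208 = 599; mod 256 = 87 → 57.
Outer input = (K'⊕opad) ∥ inner = d0 5c 5c ∥ 57.
Outer hash (tag): sum = 208+92+92+87 = 479; mod 256 = 223 → df.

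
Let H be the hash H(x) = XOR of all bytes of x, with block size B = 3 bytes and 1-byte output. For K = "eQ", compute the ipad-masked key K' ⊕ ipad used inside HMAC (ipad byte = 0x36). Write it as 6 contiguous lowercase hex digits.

Key "eQ" = 65 51 is 2 bytes ≤ B = 3; zero-pad to 3 bytes: K' = 65 51 00.
XOR each byte with 0x36: 65⊕36=53, 51⊕36=67, 00⊕36=36.

536736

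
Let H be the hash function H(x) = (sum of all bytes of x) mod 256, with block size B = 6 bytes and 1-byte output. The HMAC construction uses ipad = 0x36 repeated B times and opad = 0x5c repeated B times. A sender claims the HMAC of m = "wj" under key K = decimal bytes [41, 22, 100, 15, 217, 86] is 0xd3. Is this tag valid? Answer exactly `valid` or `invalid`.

Key decimal bytes [41, 22, 100, 15, 217, 86] = 29 16 64 0f d9 56 is exactly B = 6 bytes: K' = 29 16 64 0f d9 56.
K' ⊕ ipad = 1f 20 52 39 ef 60; K' ⊕ opad = 75 4a 38 53 85 0a.
Inner hash: sum = 31+32+82+57+239+96+119+106 = 762; mod 256 = 250 → fa.
Outer hash (recomputed tag): sum = 117+74+56+83+133+10+250 = 723; mod 256 = 211 → d3.
Recomputed tag = d3; claimed = d3 → match.

valid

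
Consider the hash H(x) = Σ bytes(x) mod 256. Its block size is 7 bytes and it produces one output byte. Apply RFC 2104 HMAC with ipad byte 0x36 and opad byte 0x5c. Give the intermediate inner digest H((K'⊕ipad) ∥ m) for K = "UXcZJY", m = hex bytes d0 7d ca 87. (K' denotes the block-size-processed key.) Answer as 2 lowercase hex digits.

51

Key "UXcZJY" = 55 58 63 5a 4a 59 is 6 bytes ≤ B = 7; zero-pad to 7 bytes: K' = 55 58 63 5a 4a 59 00.
K' ⊕ ipad = 63 6e 55 6c 7c 6f 36.
Inner input = 63 6e 55 6c 7c 6f 36 ∥ d0 7d ca 87.
Inner hash: sum = 99+110+85+108+124+111+54+208+125+202+135 = 1361; mod 256 = 81 → 51.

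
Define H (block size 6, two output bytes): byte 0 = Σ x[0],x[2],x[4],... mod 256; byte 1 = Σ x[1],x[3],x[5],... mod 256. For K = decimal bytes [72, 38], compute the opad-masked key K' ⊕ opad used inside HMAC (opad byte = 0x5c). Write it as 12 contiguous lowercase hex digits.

147a5c5c5c5c

Key decimal bytes [72, 38] = 48 26 is 2 bytes ≤ B = 6; zero-pad to 6 bytes: K' = 48 26 00 00 00 00.
XOR each byte with 0x5c: 48⊕5c=14, 26⊕5c=7a, 00⊕5c=5c, 00⊕5c=5c, 00⊕5c=5c, 00⊕5c=5c.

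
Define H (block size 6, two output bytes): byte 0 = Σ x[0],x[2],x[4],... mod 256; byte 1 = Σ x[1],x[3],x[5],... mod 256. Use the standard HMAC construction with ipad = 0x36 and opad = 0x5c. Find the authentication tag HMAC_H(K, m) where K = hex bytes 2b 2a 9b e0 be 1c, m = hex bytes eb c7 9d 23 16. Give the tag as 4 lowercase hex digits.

1078

Key hex bytes 2b 2a 9b e0 be 1c is exactly B = 6 bytes: K' = 2b 2a 9b e0 be 1c.
K' ⊕ ipad = 1d 1c ad d6 88 2a.  K' ⊕ opad = 77 76 c7 bc e2 40.
Inner input = (K'⊕ipad) ∥ m = 1d 1c ad d6 88 2a ∥ eb c7 9d 23 16.
Inner hash: even-index sum = 752 mod 256 = 240; odd-index sum = 518 mod 256 = 6 → f0 06.
Outer input = (K'⊕opad) ∥ inner = 77 76 c7 bc e2 40 ∥ f0 06.
Outer hash (tag): even-index sum = 784 mod 256 = 16; odd-index sum = 376 mod 256 = 120 → 10 78.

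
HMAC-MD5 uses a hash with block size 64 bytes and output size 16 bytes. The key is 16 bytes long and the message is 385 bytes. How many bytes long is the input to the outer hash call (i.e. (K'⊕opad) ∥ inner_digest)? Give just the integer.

80

Key is 16 ≤ 64 bytes, zero-padded: |K'| = 64.
Outer input = (K'⊕opad) ∥ H(inner) → 64 + 16 = 80 bytes.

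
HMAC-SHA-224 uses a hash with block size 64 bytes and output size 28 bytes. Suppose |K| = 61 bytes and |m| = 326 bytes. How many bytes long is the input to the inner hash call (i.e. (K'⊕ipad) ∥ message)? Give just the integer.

390

Key is 61 ≤ 64 bytes, zero-padded: |K'| = 64.
Inner input = (K'⊕ipad) ∥ m → 64 + 326 = 390 bytes.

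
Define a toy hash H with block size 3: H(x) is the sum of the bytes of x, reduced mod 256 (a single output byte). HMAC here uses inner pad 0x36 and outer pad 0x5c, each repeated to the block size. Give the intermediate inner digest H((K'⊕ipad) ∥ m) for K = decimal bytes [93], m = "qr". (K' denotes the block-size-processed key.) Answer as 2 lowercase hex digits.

ba

Key decimal bytes [93] = 5d is 1 byte ≤ B = 3; zero-pad to 3 bytes: K' = 5d 00 00.
K' ⊕ ipad = 6b 36 36.
Inner input = 6b 36 36 ∥ 71 72.
Inner hash: sum = 107+54+54+113+114 = 442; mod 256 = 186 → ba.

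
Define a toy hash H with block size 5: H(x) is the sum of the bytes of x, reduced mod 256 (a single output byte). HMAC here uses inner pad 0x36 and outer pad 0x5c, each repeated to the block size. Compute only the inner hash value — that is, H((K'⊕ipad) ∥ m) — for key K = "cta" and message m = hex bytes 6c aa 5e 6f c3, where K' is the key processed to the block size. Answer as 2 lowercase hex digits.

00

Key "cta" = 63 74 61 is 3 bytes ≤ B = 5; zero-pad to 5 bytes: K' = 63 74 61 00 00.
K' ⊕ ipad = 55 42 57 36 36.
Inner input = 55 42 57 36 36 ∥ 6c aa 5e 6f c3.
Inner hash: sum = 85+66+87+54+54+108+170+94+111+195 = 1024; mod 256 = 0 → 00.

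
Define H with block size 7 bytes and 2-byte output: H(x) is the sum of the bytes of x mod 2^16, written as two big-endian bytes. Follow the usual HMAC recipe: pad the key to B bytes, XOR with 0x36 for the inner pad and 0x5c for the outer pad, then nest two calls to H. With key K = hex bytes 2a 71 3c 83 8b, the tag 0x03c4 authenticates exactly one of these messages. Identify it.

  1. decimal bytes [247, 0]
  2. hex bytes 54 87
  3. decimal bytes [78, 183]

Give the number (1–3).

Key hex bytes 2a 71 3c 83 8b is 5 bytes ≤ B = 7; zero-pad to 7 bytes: K' = 2a 71 3c 83 8b 00 00.
K' ⊕ ipad = 1c 47 0a b5 bd 36 36; K' ⊕ opad = 76 2d 60 df d7 5c 5c.
m1: inner = H(1c 47 0a b5 bd 36 36 f7 00) = 03 42; tag = H(76 2d 60 df d7 5c 5c 03 42) = 03b6
m2: inner = H(1c 47 0a b5 bd 36 36 54 87) = 03 26; tag = H(76 2d 60 df d7 5c 5c 03 26) = 039a
m3: inner = H(1c 47 0a b5 bd 36 36 4e b7) = 03 50; tag = H(76 2d 60 df d7 5c 5c 03 50) = 03c4 ← matches

3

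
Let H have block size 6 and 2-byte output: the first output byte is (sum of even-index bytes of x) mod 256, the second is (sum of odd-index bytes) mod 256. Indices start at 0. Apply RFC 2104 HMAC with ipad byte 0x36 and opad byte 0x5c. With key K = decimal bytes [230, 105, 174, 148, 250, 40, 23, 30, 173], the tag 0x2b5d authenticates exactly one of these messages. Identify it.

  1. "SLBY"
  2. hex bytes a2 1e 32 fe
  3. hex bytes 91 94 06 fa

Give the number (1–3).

1

Key decimal bytes [230, 105, 174, 148, 250, 40, 23, 30, 173] = e6 69 ae 94 fa 28 17 1e ad is 9 bytes > B = 6, so hash it first: H(key) = 52 43, then zero-pad to 6 bytes: K' = 52 43 00 00 00 00.
K' ⊕ ipad = 64 75 36 36 36 36; K' ⊕ opad = 0e 1f 5c 5c 5c 5c.
m1: inner = H(64 75 36 36 36 36 53 4c 42 59) = 65 86; tag = H(0e 1f 5c 5c 5c 5c 65 86) = 2b5d ← matches
m2: inner = H(64 75 36 36 36 36 a2 1e 32 fe) = a4 fd; tag = H(0e 1f 5c 5c 5c 5c a4 fd) = 6ad4
m3: inner = H(64 75 36 36 36 36 91 94 06 fa) = 67 6f; tag = H(0e 1f 5c 5c 5c 5c 67 6f) = 2d46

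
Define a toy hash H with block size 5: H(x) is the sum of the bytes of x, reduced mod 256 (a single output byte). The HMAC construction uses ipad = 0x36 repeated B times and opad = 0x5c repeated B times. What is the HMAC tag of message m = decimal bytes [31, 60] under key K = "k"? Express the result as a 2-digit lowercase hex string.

Key "k" = 6b is 1 byte ≤ B = 5; zero-pad to 5 bytes: K' = 6b 00 00 00 00.
K' ⊕ ipad = 5d 36 36 36 36.  K' ⊕ opad = 37 5c 5c 5c 5c.
Inner input = (K'⊕ipad) ∥ m = 5d 36 36 36 36 ∥ 1f 3c.
Inner hash: sum = 93+54+54+54+54+31+60 = 400; mod 256 = 144 → 90.
Outer input = (K'⊕opad) ∥ inner = 37 5c 5c 5c 5c ∥ 90.
Outer hash (tag): sum = 55+92+92+92+92+144 = 567; mod 256 = 55 → 37.

37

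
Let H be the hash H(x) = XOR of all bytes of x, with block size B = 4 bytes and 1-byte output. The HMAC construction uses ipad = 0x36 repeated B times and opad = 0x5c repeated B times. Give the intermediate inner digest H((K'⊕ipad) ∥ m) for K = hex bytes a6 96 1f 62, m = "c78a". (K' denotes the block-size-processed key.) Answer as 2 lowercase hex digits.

Key hex bytes a6 96 1f 62 is exactly B = 4 bytes: K' = a6 96 1f 62.
K' ⊕ ipad = 90 a0 29 54.
Inner input = 90 a0 29 54 ∥ 63 37 38 61.
Inner hash: XOR 90⊕a0⊕29⊕54⊕63⊕37⊕38⊕61 = 40.

40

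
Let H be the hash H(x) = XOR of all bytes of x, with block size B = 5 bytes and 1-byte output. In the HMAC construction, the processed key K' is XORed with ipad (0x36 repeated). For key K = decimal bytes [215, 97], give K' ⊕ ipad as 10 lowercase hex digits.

e157363636

Key decimal bytes [215, 97] = d7 61 is 2 bytes ≤ B = 5; zero-pad to 5 bytes: K' = d7 61 00 00 00.
XOR each byte with 0x36: d7⊕36=e1, 61⊕36=57, 00⊕36=36, 00⊕36=36, 00⊕36=36.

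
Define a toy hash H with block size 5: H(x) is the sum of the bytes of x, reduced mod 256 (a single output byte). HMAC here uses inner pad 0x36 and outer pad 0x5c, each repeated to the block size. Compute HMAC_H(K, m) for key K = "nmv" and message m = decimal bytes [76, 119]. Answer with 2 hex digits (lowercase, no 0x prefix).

67

Key "nmv" = 6e 6d 76 is 3 bytes ≤ B = 5; zero-pad to 5 bytes: K' = 6e 6d 76 00 00.
K' ⊕ ipad = 58 5b 40 36 36.  K' ⊕ opad = 32 31 2a 5c 5c.
Inner input = (K'⊕ipad) ∥ m = 58 5b 40 36 36 ∥ 4c 77.
Inner hash: sum = 88+91+64+54+54+76+119 = 546; mod 256 = 34 → 22.
Outer input = (K'⊕opad) ∥ inner = 32 31 2a 5c 5c ∥ 22.
Outer hash (tag): sum = 50+49+42+92+92+34 = 359; mod 256 = 103 → 67.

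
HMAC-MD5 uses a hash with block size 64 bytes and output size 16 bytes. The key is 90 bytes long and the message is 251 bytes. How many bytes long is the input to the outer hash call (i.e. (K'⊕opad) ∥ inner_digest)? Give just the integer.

80

Key is 90 > 64 bytes, so it is hashed to 16 bytes then zero-padded to 64: |K'| = 64.
Outer input = (K'⊕opad) ∥ H(inner) → 64 + 16 = 80 bytes.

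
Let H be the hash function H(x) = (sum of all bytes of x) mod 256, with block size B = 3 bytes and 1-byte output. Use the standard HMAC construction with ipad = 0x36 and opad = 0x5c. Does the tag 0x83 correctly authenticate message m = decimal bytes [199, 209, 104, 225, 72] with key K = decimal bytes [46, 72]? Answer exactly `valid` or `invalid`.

Key decimal bytes [46, 72] = 2e 48 is 2 bytes ≤ B = 3; zero-pad to 3 bytes: K' = 2e 48 00.
K' ⊕ ipad = 18 7e 36; K' ⊕ opad = 72 14 5c.
Inner hash: sum = 24+126+54+199+209+104+225+72 = 1013; mod 256 = 245 → f5.
Outer hash (recomputed tag): sum = 114+20+92+245 = 471; mod 256 = 215 → d7.
Recomputed tag = d7; claimed = 83 → mismatch.

invalid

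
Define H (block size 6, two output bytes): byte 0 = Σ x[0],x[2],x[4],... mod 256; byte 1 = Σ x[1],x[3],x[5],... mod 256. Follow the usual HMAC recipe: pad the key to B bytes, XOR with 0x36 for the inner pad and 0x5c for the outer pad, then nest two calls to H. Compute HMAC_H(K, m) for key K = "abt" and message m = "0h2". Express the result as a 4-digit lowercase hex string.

f21e

Key "abt" = 61 62 74 is 3 bytes ≤ B = 6; zero-pad to 6 bytes: K' = 61 62 74 00 00 00.
K' ⊕ ipad = 57 54 42 36 36 36.  K' ⊕ opad = 3d 3e 28 5c 5c 5c.
Inner input = (K'⊕ipad) ∥ m = 57 54 42 36 36 36 ∥ 30 68 32.
Inner hash: even-index sum = 305 mod 256 = 49; odd-index sum = 296 mod 256 = 40 → 31 28.
Outer input = (K'⊕opad) ∥ inner = 3d 3e 28 5c 5c 5c ∥ 31 28.
Outer hash (tag): even-index sum = 242 mod 256 = 242; odd-index sum = 286 mod 256 = 30 → f2 1e.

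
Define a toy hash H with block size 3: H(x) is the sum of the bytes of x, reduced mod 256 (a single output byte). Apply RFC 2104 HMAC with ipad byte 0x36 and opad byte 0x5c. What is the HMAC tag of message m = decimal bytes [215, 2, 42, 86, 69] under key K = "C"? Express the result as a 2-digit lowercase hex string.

56

Key "C" = 43 is 1 byte ≤ B = 3; zero-pad to 3 bytes: K' = 43 00 00.
K' ⊕ ipad = 75 36 36.  K' ⊕ opad = 1f 5c 5c.
Inner input = (K'⊕ipad) ∥ m = 75 36 36 ∥ d7 02 2a 56 45.
Inner hash: sum = 117+54+54+215+2+42+86+69 = 639; mod 256 = 127 → 7f.
Outer input = (K'⊕opad) ∥ inner = 1f 5c 5c ∥ 7f.
Outer hash (tag): sum = 31+92+92+127 = 342; mod 256 = 86 → 56.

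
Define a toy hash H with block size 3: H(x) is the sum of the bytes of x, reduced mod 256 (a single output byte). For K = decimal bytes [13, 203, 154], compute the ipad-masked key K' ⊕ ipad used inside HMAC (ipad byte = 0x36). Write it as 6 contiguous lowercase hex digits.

3bfdac

Key decimal bytes [13, 203, 154] = 0d cb 9a is exactly B = 3 bytes: K' = 0d cb 9a.
XOR each byte with 0x36: 0d⊕36=3b, cb⊕36=fd, 9a⊕36=ac.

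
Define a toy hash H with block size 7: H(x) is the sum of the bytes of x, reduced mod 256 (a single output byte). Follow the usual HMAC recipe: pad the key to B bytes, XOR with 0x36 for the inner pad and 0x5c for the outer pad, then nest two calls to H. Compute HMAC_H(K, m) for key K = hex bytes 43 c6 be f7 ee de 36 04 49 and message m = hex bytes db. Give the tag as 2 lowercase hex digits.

d3

Key hex bytes 43 c6 be f7 ee de 36 04 49 is 9 bytes > B = 7, so hash it first: H(key) = 0d, then zero-pad to 7 bytes: K' = 0d 00 00 00 00 00 00.
K' ⊕ ipad = 3b 36 36 36 36 36 36.  K' ⊕ opad = 51 5c 5c 5c 5c 5c 5c.
Inner input = (K'⊕ipad) ∥ m = 3b 36 36 36 36 36 36 ∥ db.
Inner hash: sum = 59+54+54+54+54+54+54+219 = 602; mod 256 = 90 → 5a.
Outer input = (K'⊕opad) ∥ inner = 51 5c 5c 5c 5c 5c 5c ∥ 5a.
Outer hash (tag): sum = 81+92+92+92+92+92+92+90 = 723; mod 256 = 211 → d3.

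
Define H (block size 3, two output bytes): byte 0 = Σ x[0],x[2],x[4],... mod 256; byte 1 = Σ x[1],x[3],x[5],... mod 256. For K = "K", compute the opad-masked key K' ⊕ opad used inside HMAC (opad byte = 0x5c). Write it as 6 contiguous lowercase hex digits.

175c5c

Key "K" = 4b is 1 byte ≤ B = 3; zero-pad to 3 bytes: K' = 4b 00 00.
XOR each byte with 0x5c: 4b⊕5c=17, 00⊕5c=5c, 00⊕5c=5c.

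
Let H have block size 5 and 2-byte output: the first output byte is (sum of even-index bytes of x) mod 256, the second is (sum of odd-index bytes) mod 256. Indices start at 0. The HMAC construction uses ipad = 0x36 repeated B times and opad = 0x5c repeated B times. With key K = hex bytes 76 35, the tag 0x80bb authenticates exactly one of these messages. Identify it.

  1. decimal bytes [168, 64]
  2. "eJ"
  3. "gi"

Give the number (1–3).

2

Key hex bytes 76 35 is 2 bytes ≤ B = 5; zero-pad to 5 bytes: K' = 76 35 00 00 00.
K' ⊕ ipad = 40 03 36 36 36; K' ⊕ opad = 2a 69 5c 5c 5c.
m1: inner = H(40 03 36 36 36 a8 40) = ec e1; tag = H(2a 69 5c 5c 5c ec e1) = c3b1
m2: inner = H(40 03 36 36 36 65 4a) = f6 9e; tag = H(2a 69 5c 5c 5c f6 9e) = 80bb ← matches
m3: inner = H(40 03 36 36 36 67 69) = 15 a0; tag = H(2a 69 5c 5c 5c 15 a0) = 82da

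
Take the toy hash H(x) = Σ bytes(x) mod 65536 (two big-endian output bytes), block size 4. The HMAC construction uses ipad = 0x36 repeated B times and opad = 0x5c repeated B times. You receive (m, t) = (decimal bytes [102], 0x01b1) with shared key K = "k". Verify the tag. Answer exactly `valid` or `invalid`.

Key "k" = 6b is 1 byte ≤ B = 4; zero-pad to 4 bytes: K' = 6b 00 00 00.
K' ⊕ ipad = 5d 36 36 36; K' ⊕ opad = 37 5c 5c 5c.
Inner hash: sum = 93+54+54+54+102 = 357 → 01 65.
Outer hash (recomputed tag): sum = 55+92+92+92+1+101 = 433 → 01 b1.
Recomputed tag = 01b1; claimed = 01b1 → match.

valid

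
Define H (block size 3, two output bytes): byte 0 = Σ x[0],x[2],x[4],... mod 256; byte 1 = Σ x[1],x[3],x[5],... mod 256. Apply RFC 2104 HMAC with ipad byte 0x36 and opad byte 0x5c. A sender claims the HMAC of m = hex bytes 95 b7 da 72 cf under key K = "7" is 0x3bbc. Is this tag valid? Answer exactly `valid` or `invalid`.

valid

Key "7" = 37 is 1 byte ≤ B = 3; zero-pad to 3 bytes: K' = 37 00 00.
K' ⊕ ipad = 01 36 36; K' ⊕ opad = 6b 5c 5c.
Inner hash: even-index sum = 352 mod 256 = 96; odd-index sum = 628 mod 256 = 116 → 60 74.
Outer hash (recomputed tag): even-index sum = 315 mod 256 = 59; odd-index sum = 188 mod 256 = 188 → 3b bc.
Recomputed tag = 3bbc; claimed = 3bbc → match.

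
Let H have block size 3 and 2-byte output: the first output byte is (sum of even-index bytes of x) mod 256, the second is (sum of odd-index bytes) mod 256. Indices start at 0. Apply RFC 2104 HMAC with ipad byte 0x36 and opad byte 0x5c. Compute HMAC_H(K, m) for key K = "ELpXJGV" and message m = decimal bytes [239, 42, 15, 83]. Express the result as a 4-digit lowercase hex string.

Key "ELpXJGV" = 45 4c 70 58 4a 47 56 is 7 bytes > B = 3, so hash it first: H(key) = 55 eb, then zero-pad to 3 bytes: K' = 55 eb 00.
K' ⊕ ipad = 63 dd 36.  K' ⊕ opad = 09 b7 5c.
Inner input = (K'⊕ipad) ∥ m = 63 dd 36 ∥ ef 2a 0f 53.
Inner hash: even-index sum = 278 mod 256 = 22; odd-index sum = 475 mod 256 = 219 → 16 db.
Outer input = (K'⊕opad) ∥ inner = 09 b7 5c ∥ 16 db.
Outer hash (tag): even-index sum = 320 mod 256 = 64; odd-index sum = 205 mod 256 = 205 → 40 cd.

40cd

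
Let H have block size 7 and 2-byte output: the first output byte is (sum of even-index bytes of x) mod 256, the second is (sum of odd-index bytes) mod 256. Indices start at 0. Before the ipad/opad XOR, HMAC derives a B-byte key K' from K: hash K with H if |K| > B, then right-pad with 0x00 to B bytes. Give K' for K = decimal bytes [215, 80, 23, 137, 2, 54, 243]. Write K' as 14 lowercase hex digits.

d75017890236f3

Key decimal bytes [215, 80, 23, 137, 2, 54, 243] = d7 50 17 89 02 36 f3 is exactly B = 7 bytes: K' = d7 50 17 89 02 36 f3.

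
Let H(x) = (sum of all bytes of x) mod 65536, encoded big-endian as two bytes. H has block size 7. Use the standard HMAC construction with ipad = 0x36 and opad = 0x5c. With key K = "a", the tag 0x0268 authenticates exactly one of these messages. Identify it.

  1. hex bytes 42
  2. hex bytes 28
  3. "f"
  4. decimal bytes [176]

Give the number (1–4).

3

Key "a" = 61 is 1 byte ≤ B = 7; zero-pad to 7 bytes: K' = 61 00 00 00 00 00 00.
K' ⊕ ipad = 57 36 36 36 36 36 36; K' ⊕ opad = 3d 5c 5c 5c 5c 5c 5c.
m1: inner = H(57 36 36 36 36 36 36 42) = 01 dd; tag = H(3d 5c 5c 5c 5c 5c 5c 01 dd) = 0343
m2: inner = H(57 36 36 36 36 36 36 28) = 01 c3; tag = H(3d 5c 5c 5c 5c 5c 5c 01 c3) = 0329
m3: inner = H(57 36 36 36 36 36 36 66) = 02 01; tag = H(3d 5c 5c 5c 5c 5c 5c 02 01) = 0268 ← matches
m4: inner = H(57 36 36 36 36 36 36 b0) = 02 4b; tag = H(3d 5c 5c 5c 5c 5c 5c 02 4b) = 02b2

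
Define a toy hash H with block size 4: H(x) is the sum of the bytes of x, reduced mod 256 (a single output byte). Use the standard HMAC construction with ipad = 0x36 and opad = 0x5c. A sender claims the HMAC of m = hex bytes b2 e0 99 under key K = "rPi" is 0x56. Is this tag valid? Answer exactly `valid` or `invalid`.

Key "rPi" = 72 50 69 is 3 bytes ≤ B = 4; zero-pad to 4 bytes: K' = 72 50 69 00.
K' ⊕ ipad = 44 66 5f 36; K' ⊕ opad = 2e 0c 35 5c.
Inner hash: sum = 68+102+95+54+178+224+153 = 874; mod 256 = 106 → 6a.
Outer hash (recomputed tag): sum = 46+12+53+92+106 = 309; mod 256 = 53 → 35.
Recomputed tag = 35; claimed = 56 → mismatch.

invalid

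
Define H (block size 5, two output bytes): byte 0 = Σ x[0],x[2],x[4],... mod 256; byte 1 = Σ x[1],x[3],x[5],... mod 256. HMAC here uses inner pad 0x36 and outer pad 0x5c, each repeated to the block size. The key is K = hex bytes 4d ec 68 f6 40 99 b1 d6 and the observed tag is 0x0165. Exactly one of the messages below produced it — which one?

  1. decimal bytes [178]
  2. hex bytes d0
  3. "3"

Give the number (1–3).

Key hex bytes 4d ec 68 f6 40 99 b1 d6 is 8 bytes > B = 5, so hash it first: H(key) = a6 51, then zero-pad to 5 bytes: K' = a6 51 00 00 00.
K' ⊕ ipad = 90 67 36 36 36; K' ⊕ opad = fa 0d 5c 5c 5c.
m1: inner = H(90 67 36 36 36 b2) = fc 4f; tag = H(fa 0d 5c 5c 5c fc 4f) = 0165 ← matches
m2: inner = H(90 67 36 36 36 d0) = fc 6d; tag = H(fa 0d 5c 5c 5c fc 6d) = 1f65
m3: inner = H(90 67 36 36 36 33) = fc d0; tag = H(fa 0d 5c 5c 5c fc d0) = 8265

1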